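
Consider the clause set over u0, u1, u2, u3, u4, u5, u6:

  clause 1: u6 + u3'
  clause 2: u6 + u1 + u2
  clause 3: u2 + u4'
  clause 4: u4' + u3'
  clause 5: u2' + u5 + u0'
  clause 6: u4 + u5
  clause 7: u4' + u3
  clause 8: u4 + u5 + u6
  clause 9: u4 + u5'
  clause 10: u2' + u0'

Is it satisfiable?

Unsatisfiable

Branch on u6: set u6 = 1.
Branch on u2: set u2 = 1.
From the singleton clause (u0'), u0 = 0.
Branch on u4: set u4 = 0.
From the singleton clause (u5), u5 = 1.
Now (u5') is unsatisfied and unit — conflict.
Undo u4 and try u4 = 1.
From the singleton clause (u3'), u3 = 0.
Now (u3) is unsatisfied and unit — conflict.
Either choice for u4 ends in contradiction.
Undo u2 and try u2 = 0.
From the singleton clause (u4'), u4 = 0.
From the singleton clause (u5), u5 = 1.
Now (u5') is unsatisfied and unit — conflict.
Either choice for u2 ends in contradiction.
Undo u6 and try u6 = 0.
From the singleton clause (u3'), u3 = 0.
From the singleton clause (u4'), u4 = 0.
From the singleton clause (u5), u5 = 1.
Now (u5') is unsatisfied and unit — conflict.
Either choice for u6 ends in contradiction.
No assignment satisfies every clause.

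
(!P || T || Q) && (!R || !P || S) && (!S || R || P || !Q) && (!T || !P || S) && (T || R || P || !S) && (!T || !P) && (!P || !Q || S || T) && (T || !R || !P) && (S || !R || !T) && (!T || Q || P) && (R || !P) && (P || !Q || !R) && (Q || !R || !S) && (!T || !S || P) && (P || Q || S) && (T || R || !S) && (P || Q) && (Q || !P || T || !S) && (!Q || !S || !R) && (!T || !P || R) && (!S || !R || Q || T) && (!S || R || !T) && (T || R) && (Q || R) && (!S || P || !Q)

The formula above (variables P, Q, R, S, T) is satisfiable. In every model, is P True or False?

False

Suppose P = true.
Unit clause (!T) forces T = false.
Unit clause (Q) forces Q = true.
Unit clause (S) forces S = true.
Unit clause (!R) forces R = false.
But (R) is also a unit clause — contradiction.
So every satisfying assignment has P = False.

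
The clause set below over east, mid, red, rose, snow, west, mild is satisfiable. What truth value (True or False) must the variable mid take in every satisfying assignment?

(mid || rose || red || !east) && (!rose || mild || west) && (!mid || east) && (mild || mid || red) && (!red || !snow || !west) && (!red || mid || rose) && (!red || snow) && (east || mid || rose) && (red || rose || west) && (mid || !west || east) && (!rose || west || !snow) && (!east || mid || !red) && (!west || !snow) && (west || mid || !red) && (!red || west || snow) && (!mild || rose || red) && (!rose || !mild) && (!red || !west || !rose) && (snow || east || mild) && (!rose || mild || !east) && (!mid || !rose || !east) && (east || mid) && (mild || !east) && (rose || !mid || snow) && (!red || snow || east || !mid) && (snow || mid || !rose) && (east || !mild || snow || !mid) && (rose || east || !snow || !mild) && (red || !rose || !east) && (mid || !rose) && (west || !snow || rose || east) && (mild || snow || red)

Suppose mid = false.
The clause (east) is unit, so east = true.
The clause (!red) is unit, so red = false.
The clause (rose) is unit, so rose = true.
Now (!rose) is unsatisfied and unit — conflict.
So every satisfying assignment has mid = True.

True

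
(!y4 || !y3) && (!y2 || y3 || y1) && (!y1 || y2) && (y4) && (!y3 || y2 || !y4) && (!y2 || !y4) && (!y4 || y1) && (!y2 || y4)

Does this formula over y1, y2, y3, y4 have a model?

Unit clause (y4) forces y4 = true.
Unit clause (!y3) forces y3 = false.
Unit clause (!y2) forces y2 = false.
Unit clause (!y1) forces y1 = false.
Now (y1) is unsatisfied and unit — conflict.
No assignment satisfies every clause.

No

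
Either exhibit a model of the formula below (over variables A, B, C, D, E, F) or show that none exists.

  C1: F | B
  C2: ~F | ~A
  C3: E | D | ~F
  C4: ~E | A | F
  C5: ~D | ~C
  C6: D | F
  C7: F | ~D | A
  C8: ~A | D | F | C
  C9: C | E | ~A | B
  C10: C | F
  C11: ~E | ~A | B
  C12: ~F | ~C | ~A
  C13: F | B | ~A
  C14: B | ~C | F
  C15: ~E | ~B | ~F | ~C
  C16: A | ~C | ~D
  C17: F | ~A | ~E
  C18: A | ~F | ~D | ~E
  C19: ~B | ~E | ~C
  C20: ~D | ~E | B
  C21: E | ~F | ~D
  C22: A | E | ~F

A ↦ 0,  B ↦ 0,  C ↦ 0,  D ↦ 0,  E ↦ 1,  F ↦ 1

Try F = 1.
(~A) alone gives A = 0.
(E) alone gives E = 1.
(~D) alone gives D = 0.
Try B = 0.
All clauses hold; C can take either value.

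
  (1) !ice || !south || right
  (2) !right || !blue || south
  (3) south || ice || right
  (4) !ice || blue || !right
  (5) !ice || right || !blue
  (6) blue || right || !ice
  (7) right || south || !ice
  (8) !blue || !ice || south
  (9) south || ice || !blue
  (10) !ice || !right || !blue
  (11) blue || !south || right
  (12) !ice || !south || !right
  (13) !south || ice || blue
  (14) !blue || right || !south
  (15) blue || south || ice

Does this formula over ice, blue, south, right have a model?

Yes

Case ice = false:
Case south = true:
From the singleton clause (blue), blue = true.
From the singleton clause (right), right = true.
This assignment satisfies each clause.
A satisfying assignment: ice=false, blue=true, south=true, right=true.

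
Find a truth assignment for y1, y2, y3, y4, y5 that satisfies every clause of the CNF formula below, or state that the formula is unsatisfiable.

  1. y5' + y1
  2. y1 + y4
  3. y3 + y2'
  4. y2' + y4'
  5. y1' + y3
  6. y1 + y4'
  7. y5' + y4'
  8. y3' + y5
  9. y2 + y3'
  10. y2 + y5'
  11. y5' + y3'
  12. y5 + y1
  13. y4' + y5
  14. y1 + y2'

Branch on y5: set y5 = 0.
Unit clause (y3') forces y3 = 0.
Unit clause (y2') forces y2 = 0.
Unit clause (y1') forces y1 = 0.
That conflicts with the unit clause (y1).
Undo y5 and try y5 = 1.
Unit clause (y1) forces y1 = 1.
Unit clause (y3) forces y3 = 1.
That conflicts with the unit clause (y3').
Neither y5 = 1 nor y5 = 0 works.

UNSATISFIABLE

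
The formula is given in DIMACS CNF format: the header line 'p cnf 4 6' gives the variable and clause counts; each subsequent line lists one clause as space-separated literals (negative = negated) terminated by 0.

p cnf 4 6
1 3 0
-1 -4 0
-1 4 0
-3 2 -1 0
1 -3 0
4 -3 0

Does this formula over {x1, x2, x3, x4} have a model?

Suppose x1 = True.
(¬x4) alone gives x4 = False.
That conflicts with the unit clause (x4).
So x1 must be the other value — set x1 = False.
(x3) alone gives x3 = True.
That conflicts with the unit clause (¬x3).
Neither x1 = True nor x1 = False works.
No assignment satisfies every clause.

Unsatisfiable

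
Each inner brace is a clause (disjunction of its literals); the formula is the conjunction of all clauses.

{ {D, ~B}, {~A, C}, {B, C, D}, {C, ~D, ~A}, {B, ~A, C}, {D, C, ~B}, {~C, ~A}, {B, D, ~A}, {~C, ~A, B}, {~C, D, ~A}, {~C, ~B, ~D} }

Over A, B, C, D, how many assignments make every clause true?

There are 2^4 = 16 truth assignments over (A, B, C, D).
Check each against the 11 clauses (columns in the order A, B, C, D):
  F F F F  ✗ fails (B | C | D)
  F F F T  ✓ satisfies all
  F F T F  ✓ satisfies all
  F F T T  ✓ satisfies all
  F T F F  ✗ fails (D | ~B)
  F T F T  ✓ satisfies all
  F T T F  ✗ fails (D | ~B)
  F T T T  ✗ fails (~C | ~B | ~D)
  T F F F  ✗ fails (~A | C)
  T F F T  ✗ fails (~A | C)
  T F T F  ✗ fails (~C | ~A)
  T F T T  ✗ fails (~C | ~A)
  T T F F  ✗ fails (D | ~B)
  T T F T  ✗ fails (~A | C)
  T T T F  ✗ fails (D | ~B)
  T T T T  ✗ fails (~C | ~A)
4 of the 16 rows are models.

4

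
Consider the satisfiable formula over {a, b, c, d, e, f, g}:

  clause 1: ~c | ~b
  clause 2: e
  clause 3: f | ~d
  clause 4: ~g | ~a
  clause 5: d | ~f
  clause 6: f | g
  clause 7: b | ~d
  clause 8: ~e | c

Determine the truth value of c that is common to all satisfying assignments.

True

Suppose c = 0.
(e) alone gives e = 1.
That conflicts with the unit clause (~e).
So every satisfying assignment has c = True.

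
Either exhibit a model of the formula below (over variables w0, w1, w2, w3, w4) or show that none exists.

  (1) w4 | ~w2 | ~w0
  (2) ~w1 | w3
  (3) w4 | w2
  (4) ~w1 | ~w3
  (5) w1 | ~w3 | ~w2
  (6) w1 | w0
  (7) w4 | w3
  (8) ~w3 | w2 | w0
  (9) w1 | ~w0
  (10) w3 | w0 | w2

UNSATISFIABLE

Case w1 = 0:
From the singleton clause (w0), w0 = 1.
But (~w0) is also a unit clause — contradiction.
So w1 must be the other value — set w1 = 1.
From the singleton clause (w3), w3 = 1.
But (~w3) is also a unit clause — contradiction.
Both values of w1 lead to a conflict.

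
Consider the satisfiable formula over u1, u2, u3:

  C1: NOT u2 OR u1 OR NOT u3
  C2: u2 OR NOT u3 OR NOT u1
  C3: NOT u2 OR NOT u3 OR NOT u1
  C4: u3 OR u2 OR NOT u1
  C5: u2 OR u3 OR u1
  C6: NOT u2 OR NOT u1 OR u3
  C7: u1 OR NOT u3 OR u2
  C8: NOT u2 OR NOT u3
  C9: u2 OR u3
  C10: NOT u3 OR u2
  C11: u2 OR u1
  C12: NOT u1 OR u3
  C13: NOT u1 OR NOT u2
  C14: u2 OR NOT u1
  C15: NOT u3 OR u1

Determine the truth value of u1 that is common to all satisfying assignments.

Suppose u1 = true.
The clause (u3) is unit, so u3 = true.
The clause (u2) is unit, so u2 = true.
But (NOT u2) is also a unit clause — contradiction.
So every satisfying assignment has u1 = False.

False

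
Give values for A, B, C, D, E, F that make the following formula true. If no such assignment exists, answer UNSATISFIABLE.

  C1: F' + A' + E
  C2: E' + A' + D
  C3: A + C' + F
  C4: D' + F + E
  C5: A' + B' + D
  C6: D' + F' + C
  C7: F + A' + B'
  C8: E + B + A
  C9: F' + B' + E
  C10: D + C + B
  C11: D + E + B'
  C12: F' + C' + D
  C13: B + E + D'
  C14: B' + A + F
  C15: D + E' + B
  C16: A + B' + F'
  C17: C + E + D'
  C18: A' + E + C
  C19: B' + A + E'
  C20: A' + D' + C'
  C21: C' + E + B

A: 0, B: 0, C: 1, D: 1, E: 1, F: 1

Case F = 1:
Case A = 0:
(B') alone gives B = 0.
(E) alone gives E = 1.
(D) alone gives D = 1.
(C) alone gives C = 1.
Every clause now holds.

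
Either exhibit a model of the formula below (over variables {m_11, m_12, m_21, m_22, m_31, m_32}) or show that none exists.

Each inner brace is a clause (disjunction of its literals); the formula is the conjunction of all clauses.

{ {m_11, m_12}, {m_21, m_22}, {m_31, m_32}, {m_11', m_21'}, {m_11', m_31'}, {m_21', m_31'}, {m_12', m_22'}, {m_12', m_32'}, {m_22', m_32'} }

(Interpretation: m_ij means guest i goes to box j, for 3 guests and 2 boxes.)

Branch on m_11: set m_11 = 1.
(m_21') alone gives m_21 = 0.
(m_22) alone gives m_22 = 1.
(m_31') alone gives m_31 = 0.
(m_32) alone gives m_32 = 1.
Now (m_32') is unsatisfied and unit — conflict.
That branch fails; take m_11 = 0 instead.
(m_12) alone gives m_12 = 1.
(m_22') alone gives m_22 = 0.
(m_21) alone gives m_21 = 1.
(m_31') alone gives m_31 = 0.
(m_32) alone gives m_32 = 1.
Now (m_32') is unsatisfied and unit — conflict.
Both values of m_11 lead to a conflict.

UNSATISFIABLE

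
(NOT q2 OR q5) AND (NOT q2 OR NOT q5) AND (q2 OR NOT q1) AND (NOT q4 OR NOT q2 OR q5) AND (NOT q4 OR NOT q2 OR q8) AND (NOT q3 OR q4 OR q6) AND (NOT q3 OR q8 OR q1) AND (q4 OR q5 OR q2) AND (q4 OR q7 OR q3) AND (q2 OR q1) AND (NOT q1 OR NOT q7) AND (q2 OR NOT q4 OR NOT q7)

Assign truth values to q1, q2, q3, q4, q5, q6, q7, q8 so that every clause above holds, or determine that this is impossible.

UNSATISFIABLE

Case q2 = false:
Unit clause (NOT q1) forces q1 = false.
That conflicts with the unit clause (q1).
Backtrack on q2: now try q2 = true.
Unit clause (q5) forces q5 = true.
That conflicts with the unit clause (NOT q5).
Neither q2 = true nor q2 = false works.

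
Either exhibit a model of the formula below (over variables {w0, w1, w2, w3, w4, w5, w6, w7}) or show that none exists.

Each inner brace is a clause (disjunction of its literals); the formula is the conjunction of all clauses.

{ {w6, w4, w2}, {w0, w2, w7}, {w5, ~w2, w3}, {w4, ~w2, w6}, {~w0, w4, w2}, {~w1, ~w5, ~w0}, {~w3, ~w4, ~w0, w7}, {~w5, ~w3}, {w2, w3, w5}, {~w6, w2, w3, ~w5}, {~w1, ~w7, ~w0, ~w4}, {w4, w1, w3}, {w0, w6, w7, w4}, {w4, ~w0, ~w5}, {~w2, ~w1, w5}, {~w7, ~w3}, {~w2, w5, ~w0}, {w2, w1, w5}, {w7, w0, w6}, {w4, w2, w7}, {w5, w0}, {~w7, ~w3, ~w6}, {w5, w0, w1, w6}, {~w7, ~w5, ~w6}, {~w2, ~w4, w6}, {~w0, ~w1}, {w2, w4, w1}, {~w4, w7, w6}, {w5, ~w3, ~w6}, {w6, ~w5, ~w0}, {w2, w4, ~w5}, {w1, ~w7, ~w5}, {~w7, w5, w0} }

w0 ↦ 0, w1 ↦ 1, w2 ↦ 0, w3 ↦ 0, w4 ↦ 1, w5 ↦ 1, w6 ↦ 0, w7 ↦ 1

Try w5 = 1.
From the singleton clause (~w3), w3 = 0.
Try w1 = 1.
From the singleton clause (~w0), w0 = 0.
Try w2 = 0.
From the singleton clause (w7), w7 = 1.
From the singleton clause (~w6), w6 = 0.
From the singleton clause (w4), w4 = 1.
All clauses are satisfied.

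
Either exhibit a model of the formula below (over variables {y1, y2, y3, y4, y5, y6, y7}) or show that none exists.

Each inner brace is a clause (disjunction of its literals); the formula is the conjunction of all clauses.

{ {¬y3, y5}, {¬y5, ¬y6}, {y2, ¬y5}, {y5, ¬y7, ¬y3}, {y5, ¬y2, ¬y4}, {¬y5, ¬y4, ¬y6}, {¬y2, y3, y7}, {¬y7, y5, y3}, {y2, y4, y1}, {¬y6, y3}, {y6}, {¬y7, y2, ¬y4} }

UNSATISFIABLE

From the singleton clause (y6), y6 = True.
From the singleton clause (¬y5), y5 = False.
From the singleton clause (¬y3), y3 = False.
That conflicts with the unit clause (y3).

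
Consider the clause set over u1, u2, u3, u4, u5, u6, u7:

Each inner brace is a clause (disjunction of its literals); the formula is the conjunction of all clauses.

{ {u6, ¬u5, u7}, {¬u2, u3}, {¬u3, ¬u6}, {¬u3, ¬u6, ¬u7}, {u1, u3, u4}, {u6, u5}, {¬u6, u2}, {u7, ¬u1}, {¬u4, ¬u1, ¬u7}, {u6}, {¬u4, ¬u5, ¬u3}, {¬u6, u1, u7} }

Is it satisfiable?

No

From the singleton clause (u6), u6 = True.
From the singleton clause (¬u3), u3 = False.
From the singleton clause (¬u2), u2 = False.
Now (u2) is unsatisfied and unit — conflict.
No assignment satisfies every clause.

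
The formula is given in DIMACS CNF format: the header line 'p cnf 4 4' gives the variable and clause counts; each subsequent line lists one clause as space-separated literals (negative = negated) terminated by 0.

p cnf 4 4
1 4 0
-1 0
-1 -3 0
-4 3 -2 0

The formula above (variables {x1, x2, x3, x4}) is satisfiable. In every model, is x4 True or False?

True

Suppose x4 = False.
From the singleton clause (x1), x1 = True.
That conflicts with the unit clause (¬x1).
So every satisfying assignment has x4 = True.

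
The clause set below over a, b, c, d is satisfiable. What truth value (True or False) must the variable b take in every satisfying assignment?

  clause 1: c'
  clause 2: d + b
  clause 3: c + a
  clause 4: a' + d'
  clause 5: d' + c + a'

True

Suppose b = 0.
Unit clause (c') forces c = 0.
Unit clause (d) forces d = 1.
Unit clause (a) forces a = 1.
But (a') is also a unit clause — contradiction.
So every satisfying assignment has b = True.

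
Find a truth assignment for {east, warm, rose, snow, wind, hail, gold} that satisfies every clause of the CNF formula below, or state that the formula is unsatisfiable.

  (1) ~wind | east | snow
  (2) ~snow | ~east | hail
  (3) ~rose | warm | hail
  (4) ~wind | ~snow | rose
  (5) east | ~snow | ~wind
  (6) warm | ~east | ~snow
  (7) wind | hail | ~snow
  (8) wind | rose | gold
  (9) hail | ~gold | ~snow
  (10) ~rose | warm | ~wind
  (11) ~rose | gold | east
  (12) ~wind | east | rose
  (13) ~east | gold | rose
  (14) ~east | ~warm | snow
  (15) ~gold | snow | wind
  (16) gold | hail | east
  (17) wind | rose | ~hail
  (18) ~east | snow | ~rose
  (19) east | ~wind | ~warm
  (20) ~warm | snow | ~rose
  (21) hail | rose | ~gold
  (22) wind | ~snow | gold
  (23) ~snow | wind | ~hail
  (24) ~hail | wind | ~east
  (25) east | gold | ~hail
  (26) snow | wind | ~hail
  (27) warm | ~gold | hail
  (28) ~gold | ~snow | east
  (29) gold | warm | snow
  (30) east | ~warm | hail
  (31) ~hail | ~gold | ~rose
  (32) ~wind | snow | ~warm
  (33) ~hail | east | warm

Try wind = 1.
Try east = 1.
Try snow = 1.
(hail) alone gives hail = 1.
(rose) alone gives rose = 1.
(warm) alone gives warm = 1.
(~gold) alone gives gold = 0.
All clauses are satisfied.

east ↦ 1, warm ↦ 1, rose ↦ 1, snow ↦ 1, wind ↦ 1, hail ↦ 1, gold ↦ 0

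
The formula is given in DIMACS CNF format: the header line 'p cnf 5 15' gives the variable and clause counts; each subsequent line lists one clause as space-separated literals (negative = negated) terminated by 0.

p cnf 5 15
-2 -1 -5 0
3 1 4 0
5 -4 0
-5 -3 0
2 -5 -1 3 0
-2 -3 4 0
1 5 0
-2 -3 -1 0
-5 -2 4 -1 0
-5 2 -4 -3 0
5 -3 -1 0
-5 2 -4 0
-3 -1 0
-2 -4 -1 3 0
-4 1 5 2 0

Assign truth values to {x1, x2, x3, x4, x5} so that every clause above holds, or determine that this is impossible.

x1=True; x2=False; x3=False; x4=False; x5=False

Case x5 = False:
The clause (¬x4) is unit, so x4 = False.
The clause (x1) is unit, so x1 = True.
The clause (¬x3) is unit, so x3 = False.
No clause remains; x2 is free.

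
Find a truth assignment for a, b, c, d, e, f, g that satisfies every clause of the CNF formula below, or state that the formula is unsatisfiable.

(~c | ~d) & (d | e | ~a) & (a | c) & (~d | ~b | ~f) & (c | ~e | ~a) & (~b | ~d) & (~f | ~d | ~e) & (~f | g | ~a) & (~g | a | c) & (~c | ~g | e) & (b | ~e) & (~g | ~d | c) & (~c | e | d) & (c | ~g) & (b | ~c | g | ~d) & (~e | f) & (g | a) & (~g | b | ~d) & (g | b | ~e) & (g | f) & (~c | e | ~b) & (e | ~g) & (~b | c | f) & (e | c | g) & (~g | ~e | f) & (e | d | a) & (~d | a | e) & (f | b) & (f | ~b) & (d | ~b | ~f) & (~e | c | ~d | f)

UNSATISFIABLE

Case c = 0:
The clause (a) is unit, so a = 1.
The clause (~e) is unit, so e = 0.
The clause (d) is unit, so d = 1.
The clause (~b) is unit, so b = 0.
The clause (~g) is unit, so g = 0.
That conflicts with the unit clause (g).
Undo c and try c = 1.
The clause (~d) is unit, so d = 0.
The clause (e) is unit, so e = 1.
The clause (b) is unit, so b = 1.
The clause (f) is unit, so f = 1.
That conflicts with the unit clause (~f).
Neither c = 1 nor c = 0 works.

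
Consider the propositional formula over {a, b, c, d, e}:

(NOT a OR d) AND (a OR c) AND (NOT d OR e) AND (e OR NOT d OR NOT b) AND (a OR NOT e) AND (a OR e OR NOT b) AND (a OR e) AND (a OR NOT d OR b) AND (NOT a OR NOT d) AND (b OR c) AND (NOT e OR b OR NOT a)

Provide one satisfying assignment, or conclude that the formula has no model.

UNSATISFIABLE

Branch on a: set a = false.
(c) alone gives c = true.
(NOT e) alone gives e = false.
Now (e) is unsatisfied and unit — conflict.
Backtrack on a: now try a = true.
(d) alone gives d = true.
Now (NOT d) is unsatisfied and unit — conflict.
Either choice for a ends in contradiction.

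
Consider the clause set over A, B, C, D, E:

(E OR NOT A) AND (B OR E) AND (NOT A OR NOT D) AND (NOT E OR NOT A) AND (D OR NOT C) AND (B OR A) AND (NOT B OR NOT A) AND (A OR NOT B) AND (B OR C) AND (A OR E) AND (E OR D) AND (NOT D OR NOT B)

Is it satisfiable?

Unsatisfiable

Try E = true.
The clause (NOT A) is unit, so A = false.
The clause (B) is unit, so B = true.
But (NOT B) is also a unit clause — contradiction.
Undo E and try E = false.
The clause (NOT A) is unit, so A = false.
But (A) is also a unit clause — contradiction.
Neither E = true nor E = false works.
No assignment satisfies every clause.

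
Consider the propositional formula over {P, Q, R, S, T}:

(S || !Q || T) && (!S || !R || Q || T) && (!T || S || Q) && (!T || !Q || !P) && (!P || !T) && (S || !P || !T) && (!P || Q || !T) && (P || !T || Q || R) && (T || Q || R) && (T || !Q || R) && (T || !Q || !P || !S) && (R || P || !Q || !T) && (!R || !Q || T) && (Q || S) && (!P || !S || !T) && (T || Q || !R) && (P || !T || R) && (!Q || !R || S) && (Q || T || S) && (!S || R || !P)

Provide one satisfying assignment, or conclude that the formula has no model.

P: false; Q: true; R: true; S: true; T: true

Try P = false.
Try Q = true.
Try S = true.
Try T = true.
(R) alone gives R = true.
Every clause now holds.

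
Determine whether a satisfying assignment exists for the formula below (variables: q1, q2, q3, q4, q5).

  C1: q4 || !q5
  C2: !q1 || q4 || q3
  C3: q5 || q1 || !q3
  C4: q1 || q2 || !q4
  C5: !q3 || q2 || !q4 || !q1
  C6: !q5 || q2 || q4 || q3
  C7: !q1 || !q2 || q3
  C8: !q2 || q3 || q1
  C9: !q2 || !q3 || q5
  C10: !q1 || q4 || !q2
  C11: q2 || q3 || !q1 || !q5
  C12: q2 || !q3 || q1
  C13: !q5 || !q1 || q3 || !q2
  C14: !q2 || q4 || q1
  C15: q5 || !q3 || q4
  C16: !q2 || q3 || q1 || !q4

Case q4 = true:
Case q1 = true:
Case q3 = true:
From the singleton clause (q2), q2 = true.
From the singleton clause (q5), q5 = true.
This assignment satisfies each clause.
A satisfying assignment: q1: true, q2: true, q3: true, q4: true, q5: true.

Satisfiable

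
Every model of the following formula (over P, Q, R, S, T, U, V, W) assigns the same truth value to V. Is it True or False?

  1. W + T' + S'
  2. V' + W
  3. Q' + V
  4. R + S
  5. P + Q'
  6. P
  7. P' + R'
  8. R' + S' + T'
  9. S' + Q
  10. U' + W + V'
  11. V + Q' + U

True

Suppose V = 0.
The clause (Q') is unit, so Q = 0.
The clause (P) is unit, so P = 1.
The clause (R') is unit, so R = 0.
The clause (S) is unit, so S = 1.
But (S') is also a unit clause — contradiction.
So every satisfying assignment has V = True.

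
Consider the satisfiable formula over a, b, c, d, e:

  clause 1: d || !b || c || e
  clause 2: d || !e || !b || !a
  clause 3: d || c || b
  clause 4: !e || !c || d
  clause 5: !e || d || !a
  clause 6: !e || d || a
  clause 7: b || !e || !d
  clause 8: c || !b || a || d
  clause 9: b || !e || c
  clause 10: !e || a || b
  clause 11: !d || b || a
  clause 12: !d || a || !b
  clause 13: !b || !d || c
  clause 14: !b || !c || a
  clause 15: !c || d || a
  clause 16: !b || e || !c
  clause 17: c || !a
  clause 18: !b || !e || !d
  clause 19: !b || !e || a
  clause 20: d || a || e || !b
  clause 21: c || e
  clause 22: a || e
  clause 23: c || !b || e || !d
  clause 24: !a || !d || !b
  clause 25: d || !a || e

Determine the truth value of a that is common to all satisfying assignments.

True

Suppose a = false.
(e) alone gives e = true.
(d) alone gives d = true.
(b) alone gives b = true.
That conflicts with the unit clause (!b).
So every satisfying assignment has a = True.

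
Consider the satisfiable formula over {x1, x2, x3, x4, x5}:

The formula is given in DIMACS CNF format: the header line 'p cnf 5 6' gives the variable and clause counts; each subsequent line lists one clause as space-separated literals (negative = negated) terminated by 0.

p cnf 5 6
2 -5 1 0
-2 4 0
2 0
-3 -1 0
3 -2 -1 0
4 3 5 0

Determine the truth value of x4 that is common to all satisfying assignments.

True

Suppose x4 = False.
From the singleton clause (¬x2), x2 = False.
Now (x2) is unsatisfied and unit — conflict.
So every satisfying assignment has x4 = True.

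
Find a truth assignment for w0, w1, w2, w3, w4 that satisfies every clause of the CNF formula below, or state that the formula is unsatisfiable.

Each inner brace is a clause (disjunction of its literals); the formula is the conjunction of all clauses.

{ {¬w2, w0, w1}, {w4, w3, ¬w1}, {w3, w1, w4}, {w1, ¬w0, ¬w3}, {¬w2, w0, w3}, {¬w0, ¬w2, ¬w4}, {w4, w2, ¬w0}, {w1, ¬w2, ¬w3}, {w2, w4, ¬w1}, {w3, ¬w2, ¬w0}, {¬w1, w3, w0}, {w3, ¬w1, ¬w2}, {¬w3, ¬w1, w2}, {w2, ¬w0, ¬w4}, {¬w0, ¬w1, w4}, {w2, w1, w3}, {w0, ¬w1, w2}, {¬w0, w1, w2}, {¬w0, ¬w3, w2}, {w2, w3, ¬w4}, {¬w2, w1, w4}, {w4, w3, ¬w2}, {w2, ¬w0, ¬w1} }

Suppose w2 = True.
Suppose w0 = False.
Unit clause (w1) forces w1 = True.
Unit clause (w3) forces w3 = True.
All clauses hold; w4 can take either value.

w0=False, w1=True, w2=True, w3=True, w4=True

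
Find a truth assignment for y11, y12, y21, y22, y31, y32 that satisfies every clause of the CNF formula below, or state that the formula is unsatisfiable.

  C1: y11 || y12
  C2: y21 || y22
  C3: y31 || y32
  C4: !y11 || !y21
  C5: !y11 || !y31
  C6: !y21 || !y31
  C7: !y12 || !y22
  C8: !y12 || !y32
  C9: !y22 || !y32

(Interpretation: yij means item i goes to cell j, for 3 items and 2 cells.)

Suppose y11 = true.
The clause (!y21) is unit, so y21 = false.
The clause (y22) is unit, so y22 = true.
The clause (!y31) is unit, so y31 = false.
The clause (y32) is unit, so y32 = true.
That conflicts with the unit clause (!y32).
So y11 must be the other value — set y11 = false.
The clause (y12) is unit, so y12 = true.
The clause (!y22) is unit, so y22 = false.
The clause (y21) is unit, so y21 = true.
The clause (!y31) is unit, so y31 = false.
The clause (y32) is unit, so y32 = true.
That conflicts with the unit clause (!y32).
Either choice for y11 ends in contradiction.

UNSATISFIABLE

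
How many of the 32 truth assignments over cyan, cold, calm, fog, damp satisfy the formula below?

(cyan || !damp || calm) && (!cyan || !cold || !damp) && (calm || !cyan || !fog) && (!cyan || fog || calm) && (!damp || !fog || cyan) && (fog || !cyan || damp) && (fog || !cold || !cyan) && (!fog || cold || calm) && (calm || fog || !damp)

There are 2^5 = 32 truth assignments over (cyan, cold, calm, fog, damp).
Split on calm. With calm = true, the clauses containing calm are satisfied and !calm drops from the rest; 10 of the 2^4 = 16 assignments to the other variables satisfy what remains.
With calm = false, by the same count on the reduced clause set, 3 assignments work.
Total: 10 + 3 = 13.

13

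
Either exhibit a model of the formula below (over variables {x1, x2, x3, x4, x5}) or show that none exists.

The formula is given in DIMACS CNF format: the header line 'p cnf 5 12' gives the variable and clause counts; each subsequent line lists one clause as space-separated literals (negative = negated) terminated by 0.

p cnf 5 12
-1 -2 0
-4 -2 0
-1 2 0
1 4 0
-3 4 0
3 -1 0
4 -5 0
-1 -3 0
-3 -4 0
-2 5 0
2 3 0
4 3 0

UNSATISFIABLE

Branch on x1: set x1 = False.
The clause (x4) is unit, so x4 = True.
The clause (¬x2) is unit, so x2 = False.
The clause (¬x3) is unit, so x3 = False.
But (x3) is also a unit clause — contradiction.
Backtrack on x1: now try x1 = True.
The clause (¬x2) is unit, so x2 = False.
But (x2) is also a unit clause — contradiction.
Either choice for x1 ends in contradiction.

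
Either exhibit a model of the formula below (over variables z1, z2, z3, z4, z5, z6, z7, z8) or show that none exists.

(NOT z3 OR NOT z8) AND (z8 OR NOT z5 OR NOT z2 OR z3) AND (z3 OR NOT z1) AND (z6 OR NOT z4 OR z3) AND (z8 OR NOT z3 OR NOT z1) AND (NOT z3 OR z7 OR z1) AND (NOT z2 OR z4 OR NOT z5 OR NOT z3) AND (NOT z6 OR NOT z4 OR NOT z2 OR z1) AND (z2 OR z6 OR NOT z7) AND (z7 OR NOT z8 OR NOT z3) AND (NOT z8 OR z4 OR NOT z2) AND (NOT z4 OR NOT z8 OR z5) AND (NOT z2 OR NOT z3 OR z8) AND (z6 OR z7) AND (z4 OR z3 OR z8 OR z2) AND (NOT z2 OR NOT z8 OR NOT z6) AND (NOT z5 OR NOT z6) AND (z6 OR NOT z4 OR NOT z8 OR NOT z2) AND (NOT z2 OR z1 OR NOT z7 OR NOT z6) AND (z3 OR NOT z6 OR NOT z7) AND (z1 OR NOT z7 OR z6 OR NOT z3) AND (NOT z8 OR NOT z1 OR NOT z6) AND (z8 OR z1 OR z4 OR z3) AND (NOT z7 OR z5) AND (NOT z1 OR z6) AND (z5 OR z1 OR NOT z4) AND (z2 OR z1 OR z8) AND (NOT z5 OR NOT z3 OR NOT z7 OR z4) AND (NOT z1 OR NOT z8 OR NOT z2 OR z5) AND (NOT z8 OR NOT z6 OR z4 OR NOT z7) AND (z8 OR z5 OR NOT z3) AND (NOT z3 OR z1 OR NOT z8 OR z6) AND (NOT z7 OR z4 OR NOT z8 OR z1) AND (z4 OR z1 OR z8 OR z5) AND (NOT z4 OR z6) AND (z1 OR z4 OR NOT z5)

Try z3 = false.
From the singleton clause (NOT z1), z1 = false.
Try z6 = true.
From the singleton clause (NOT z5), z5 = false.
From the singleton clause (NOT z7), z7 = false.
From the singleton clause (NOT z4), z4 = false.
From the singleton clause (z8), z8 = true.
From the singleton clause (NOT z2), z2 = false.
This assignment satisfies each clause.

z1=false; z2=false; z3=false; z4=false; z5=false; z6=true; z7=false; z8=true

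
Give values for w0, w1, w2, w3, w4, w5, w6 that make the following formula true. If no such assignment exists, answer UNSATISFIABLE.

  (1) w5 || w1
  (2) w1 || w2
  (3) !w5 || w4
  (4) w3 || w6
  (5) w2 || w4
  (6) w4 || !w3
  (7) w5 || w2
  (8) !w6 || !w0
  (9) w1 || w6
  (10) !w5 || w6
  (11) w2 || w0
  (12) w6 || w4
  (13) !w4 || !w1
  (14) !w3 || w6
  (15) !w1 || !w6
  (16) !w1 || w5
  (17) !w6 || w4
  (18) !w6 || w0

UNSATISFIABLE

Branch on w5: set w5 = true.
From the singleton clause (w4), w4 = true.
From the singleton clause (w6), w6 = true.
From the singleton clause (!w0), w0 = false.
But (w0) is also a unit clause — contradiction.
So w5 must be the other value — set w5 = false.
From the singleton clause (w1), w1 = true.
But (!w1) is also a unit clause — contradiction.
Either choice for w5 ends in contradiction.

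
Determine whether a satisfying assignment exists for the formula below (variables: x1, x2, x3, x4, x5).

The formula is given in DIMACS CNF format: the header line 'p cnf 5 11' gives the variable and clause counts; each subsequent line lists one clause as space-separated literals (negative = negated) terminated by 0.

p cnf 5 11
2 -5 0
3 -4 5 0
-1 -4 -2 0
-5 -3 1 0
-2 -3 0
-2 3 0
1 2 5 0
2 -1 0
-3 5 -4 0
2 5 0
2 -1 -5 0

Unsatisfiable

Case x2 = True:
The clause (¬x3) is unit, so x3 = False.
But (x3) is also a unit clause — contradiction.
That branch fails; take x2 = False instead.
The clause (¬x5) is unit, so x5 = False.
But (x5) is also a unit clause — contradiction.
Neither x2 = True nor x2 = False works.
No assignment satisfies every clause.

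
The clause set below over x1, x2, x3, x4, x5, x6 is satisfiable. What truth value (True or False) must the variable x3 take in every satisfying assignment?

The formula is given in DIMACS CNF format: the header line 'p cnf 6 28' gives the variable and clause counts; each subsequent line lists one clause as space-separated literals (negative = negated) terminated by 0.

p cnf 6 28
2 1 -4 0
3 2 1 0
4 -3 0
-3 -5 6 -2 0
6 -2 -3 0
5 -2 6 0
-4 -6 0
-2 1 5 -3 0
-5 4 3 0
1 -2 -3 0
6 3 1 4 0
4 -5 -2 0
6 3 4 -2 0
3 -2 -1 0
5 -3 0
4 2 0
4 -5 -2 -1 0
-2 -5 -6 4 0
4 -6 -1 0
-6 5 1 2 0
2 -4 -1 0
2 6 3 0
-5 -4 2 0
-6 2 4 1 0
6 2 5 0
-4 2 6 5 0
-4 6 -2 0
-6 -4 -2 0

False

Suppose x3 = True.
The clause (x4) is unit, so x4 = True.
The clause (¬x6) is unit, so x6 = False.
The clause (¬x2) is unit, so x2 = False.
The clause (x1) is unit, so x1 = True.
But (¬x1) is also a unit clause — contradiction.
So every satisfying assignment has x3 = False.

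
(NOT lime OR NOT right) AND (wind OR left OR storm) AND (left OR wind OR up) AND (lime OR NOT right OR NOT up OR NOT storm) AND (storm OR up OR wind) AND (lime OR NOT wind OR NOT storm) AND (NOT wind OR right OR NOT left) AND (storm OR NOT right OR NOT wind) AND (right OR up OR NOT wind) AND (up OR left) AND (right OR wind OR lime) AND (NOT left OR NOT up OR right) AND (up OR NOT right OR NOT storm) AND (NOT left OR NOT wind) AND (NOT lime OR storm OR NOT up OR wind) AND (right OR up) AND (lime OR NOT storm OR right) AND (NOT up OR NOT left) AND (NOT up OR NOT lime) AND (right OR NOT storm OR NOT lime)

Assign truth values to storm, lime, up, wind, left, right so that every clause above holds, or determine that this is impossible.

storm: false, lime: false, up: true, wind: true, left: false, right: false

Case lime = false:
Case wind = true:
(NOT storm) alone gives storm = false.
(NOT right) alone gives right = false.
(NOT left) alone gives left = false.
(up) alone gives up = true.
Every clause now holds.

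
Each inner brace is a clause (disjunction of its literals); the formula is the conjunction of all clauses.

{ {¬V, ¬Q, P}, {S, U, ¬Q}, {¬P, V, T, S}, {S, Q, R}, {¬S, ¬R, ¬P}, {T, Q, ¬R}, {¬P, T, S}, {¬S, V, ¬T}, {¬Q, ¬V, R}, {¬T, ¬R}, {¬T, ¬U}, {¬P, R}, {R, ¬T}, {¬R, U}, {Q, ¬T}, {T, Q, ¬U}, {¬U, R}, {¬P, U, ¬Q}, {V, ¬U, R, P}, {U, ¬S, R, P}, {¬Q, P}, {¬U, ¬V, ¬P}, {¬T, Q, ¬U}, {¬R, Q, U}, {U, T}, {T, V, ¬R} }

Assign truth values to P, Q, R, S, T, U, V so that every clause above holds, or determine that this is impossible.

Case T = False:
The clause (U) is unit, so U = True.
The clause (Q) is unit, so Q = True.
The clause (R) is unit, so R = True.
The clause (P) is unit, so P = True.
The clause (¬S) is unit, so S = False.
That conflicts with the unit clause (S).
Backtrack on T: now try T = True.
The clause (¬R) is unit, so R = False.
That conflicts with the unit clause (R).
Both values of T lead to a conflict.

UNSATISFIABLE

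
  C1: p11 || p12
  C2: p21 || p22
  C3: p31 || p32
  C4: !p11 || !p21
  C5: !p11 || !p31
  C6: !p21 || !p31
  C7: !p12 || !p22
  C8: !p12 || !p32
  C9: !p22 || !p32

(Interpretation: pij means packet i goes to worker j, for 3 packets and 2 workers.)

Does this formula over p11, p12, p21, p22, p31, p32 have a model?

Case p11 = true:
From the singleton clause (!p21), p21 = false.
From the singleton clause (p22), p22 = true.
From the singleton clause (!p31), p31 = false.
From the singleton clause (p32), p32 = true.
That conflicts with the unit clause (!p32).
So p11 must be the other value — set p11 = false.
From the singleton clause (p12), p12 = true.
From the singleton clause (!p22), p22 = false.
From the singleton clause (p21), p21 = true.
From the singleton clause (!p31), p31 = false.
From the singleton clause (p32), p32 = true.
That conflicts with the unit clause (!p32).
Neither p11 = true nor p11 = false works.
No assignment satisfies every clause.

No, unsatisfiable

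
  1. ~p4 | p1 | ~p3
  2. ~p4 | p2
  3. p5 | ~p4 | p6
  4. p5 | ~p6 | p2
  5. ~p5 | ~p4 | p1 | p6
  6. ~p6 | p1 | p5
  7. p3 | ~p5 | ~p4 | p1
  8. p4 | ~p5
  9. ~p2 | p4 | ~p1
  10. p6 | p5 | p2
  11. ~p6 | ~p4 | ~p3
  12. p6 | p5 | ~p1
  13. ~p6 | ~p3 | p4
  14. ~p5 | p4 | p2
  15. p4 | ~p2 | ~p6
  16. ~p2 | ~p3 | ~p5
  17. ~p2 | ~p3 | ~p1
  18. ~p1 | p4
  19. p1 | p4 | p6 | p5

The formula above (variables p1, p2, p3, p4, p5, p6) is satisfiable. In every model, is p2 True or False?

True

Suppose p2 = 0.
(~p4) alone gives p4 = 0.
(~p5) alone gives p5 = 0.
(~p6) alone gives p6 = 0.
That conflicts with the unit clause (p6).
So every satisfying assignment has p2 = True.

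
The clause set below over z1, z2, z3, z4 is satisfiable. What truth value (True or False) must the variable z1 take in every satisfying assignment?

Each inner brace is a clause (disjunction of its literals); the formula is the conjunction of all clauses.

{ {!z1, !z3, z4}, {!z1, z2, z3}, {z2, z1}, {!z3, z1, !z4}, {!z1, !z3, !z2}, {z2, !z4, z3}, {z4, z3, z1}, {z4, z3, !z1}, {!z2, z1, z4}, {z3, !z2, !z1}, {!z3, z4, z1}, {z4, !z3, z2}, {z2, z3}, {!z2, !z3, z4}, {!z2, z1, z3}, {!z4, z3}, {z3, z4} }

True

Suppose z1 = false.
(z2) alone gives z2 = true.
(z4) alone gives z4 = true.
(!z3) alone gives z3 = false.
Now (z3) is unsatisfied and unit — conflict.
So every satisfying assignment has z1 = True.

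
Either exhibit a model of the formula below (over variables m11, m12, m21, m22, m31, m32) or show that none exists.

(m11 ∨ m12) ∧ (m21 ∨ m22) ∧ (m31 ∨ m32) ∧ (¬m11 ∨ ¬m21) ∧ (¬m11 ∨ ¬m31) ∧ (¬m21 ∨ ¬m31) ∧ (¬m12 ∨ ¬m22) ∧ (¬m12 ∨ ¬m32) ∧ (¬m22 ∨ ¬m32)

UNSATISFIABLE

Branch on m11: set m11 = True.
(¬m21) alone gives m21 = False.
(m22) alone gives m22 = True.
(¬m31) alone gives m31 = False.
(m32) alone gives m32 = True.
Now (¬m32) is unsatisfied and unit — conflict.
Undo m11 and try m11 = False.
(m12) alone gives m12 = True.
(¬m22) alone gives m22 = False.
(m21) alone gives m21 = True.
(¬m31) alone gives m31 = False.
(m32) alone gives m32 = True.
Now (¬m32) is unsatisfied and unit — conflict.
Neither m11 = True nor m11 = False works.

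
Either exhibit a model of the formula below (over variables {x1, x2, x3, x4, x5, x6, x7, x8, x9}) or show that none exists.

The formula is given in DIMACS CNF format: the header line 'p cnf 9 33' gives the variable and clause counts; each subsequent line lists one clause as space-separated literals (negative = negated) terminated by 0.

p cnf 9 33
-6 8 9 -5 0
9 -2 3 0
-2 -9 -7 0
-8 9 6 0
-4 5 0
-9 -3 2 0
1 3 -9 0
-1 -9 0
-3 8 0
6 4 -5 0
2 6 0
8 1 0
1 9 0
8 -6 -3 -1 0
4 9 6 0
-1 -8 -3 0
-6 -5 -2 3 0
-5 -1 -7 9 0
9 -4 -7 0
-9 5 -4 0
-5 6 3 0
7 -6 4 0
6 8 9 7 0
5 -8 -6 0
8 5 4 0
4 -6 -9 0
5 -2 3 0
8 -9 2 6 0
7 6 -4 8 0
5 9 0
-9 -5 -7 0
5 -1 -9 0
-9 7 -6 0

Suppose x4 = True.
From the singleton clause (x5), x5 = True.
Suppose x1 = False.
From the singleton clause (x8), x8 = True.
From the singleton clause (x9), x9 = True.
From the singleton clause (x3), x3 = True.
From the singleton clause (x2), x2 = True.
From the singleton clause (¬x7), x7 = False.
From the singleton clause (¬x6), x6 = False.
Every clause now holds.

x1 ↦ False; x2 ↦ True; x3 ↦ True; x4 ↦ True; x5 ↦ True; x6 ↦ False; x7 ↦ False; x8 ↦ True; x9 ↦ True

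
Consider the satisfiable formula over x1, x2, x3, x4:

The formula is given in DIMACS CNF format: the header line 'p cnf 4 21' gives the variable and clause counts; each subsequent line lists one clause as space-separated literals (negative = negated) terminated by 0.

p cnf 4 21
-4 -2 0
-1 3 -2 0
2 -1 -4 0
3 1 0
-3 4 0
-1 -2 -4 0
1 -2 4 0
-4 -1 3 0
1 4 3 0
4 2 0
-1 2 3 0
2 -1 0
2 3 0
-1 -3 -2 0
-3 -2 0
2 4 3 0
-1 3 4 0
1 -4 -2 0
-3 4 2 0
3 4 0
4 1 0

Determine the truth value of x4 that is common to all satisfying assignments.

Suppose x4 = False.
The clause (¬x3) is unit, so x3 = False.
But (x3) is also a unit clause — contradiction.
So every satisfying assignment has x4 = True.

True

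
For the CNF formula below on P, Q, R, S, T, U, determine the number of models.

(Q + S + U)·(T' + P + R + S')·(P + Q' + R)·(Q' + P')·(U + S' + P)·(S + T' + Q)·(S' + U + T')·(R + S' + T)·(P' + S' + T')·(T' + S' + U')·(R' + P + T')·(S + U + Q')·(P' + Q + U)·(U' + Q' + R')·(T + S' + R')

4

There are 2^6 = 64 truth assignments over (P, Q, R, S, T, U).
Split on R. With R = 1, the clauses containing R are satisfied and R' drops from the rest; 2 of the 2^5 = 32 assignments to the other variables satisfy what remains.
With R = 0, by the same count on the reduced clause set, 2 assignments work.
(One model: P=F, Q=F, R=F, S=F, T=F, U=T.)
Total: 2 + 2 = 4.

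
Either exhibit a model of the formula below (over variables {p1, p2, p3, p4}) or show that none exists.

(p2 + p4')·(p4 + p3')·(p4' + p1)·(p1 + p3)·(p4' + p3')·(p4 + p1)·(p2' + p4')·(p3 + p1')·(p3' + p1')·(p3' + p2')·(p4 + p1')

Branch on p2: set p2 = 1.
Unit clause (p4') forces p4 = 0.
Unit clause (p3') forces p3 = 0.
Unit clause (p1) forces p1 = 1.
That conflicts with the unit clause (p1').
Backtrack on p2: now try p2 = 0.
Unit clause (p4') forces p4 = 0.
Unit clause (p3') forces p3 = 0.
Unit clause (p1) forces p1 = 1.
That conflicts with the unit clause (p1').
Either choice for p2 ends in contradiction.

UNSATISFIABLE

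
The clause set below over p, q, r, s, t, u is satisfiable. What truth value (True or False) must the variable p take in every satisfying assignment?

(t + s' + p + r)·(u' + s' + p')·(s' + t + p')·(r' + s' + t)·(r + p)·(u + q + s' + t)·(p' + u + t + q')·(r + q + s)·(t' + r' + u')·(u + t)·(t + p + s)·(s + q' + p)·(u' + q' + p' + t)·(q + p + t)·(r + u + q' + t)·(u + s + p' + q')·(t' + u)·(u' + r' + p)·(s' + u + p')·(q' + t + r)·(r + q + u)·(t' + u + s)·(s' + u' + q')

True

Suppose p = 0.
From the singleton clause (r), r = 1.
From the singleton clause (u'), u = 0.
From the singleton clause (t), t = 1.
That conflicts with the unit clause (t').
So every satisfying assignment has p = True.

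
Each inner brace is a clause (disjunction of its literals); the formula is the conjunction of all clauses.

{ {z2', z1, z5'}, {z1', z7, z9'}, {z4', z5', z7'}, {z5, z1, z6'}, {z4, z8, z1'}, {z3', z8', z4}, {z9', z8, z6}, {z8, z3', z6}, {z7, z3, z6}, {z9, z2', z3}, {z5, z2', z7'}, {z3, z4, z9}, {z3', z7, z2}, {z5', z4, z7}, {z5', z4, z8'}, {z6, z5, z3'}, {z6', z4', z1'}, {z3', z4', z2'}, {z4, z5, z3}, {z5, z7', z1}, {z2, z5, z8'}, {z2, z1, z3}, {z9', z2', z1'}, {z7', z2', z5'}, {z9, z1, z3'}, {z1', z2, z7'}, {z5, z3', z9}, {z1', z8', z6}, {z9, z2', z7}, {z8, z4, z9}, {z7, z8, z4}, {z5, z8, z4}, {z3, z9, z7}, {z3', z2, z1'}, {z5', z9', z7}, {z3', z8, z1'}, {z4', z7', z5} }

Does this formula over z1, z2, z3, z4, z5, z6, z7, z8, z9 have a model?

Satisfiable

Suppose z2 = 0.
Suppose z3 = 1.
From the singleton clause (z7), z7 = 1.
From the singleton clause (z1'), z1 = 0.
From the singleton clause (z5), z5 = 1.
From the singleton clause (z4'), z4 = 0.
From the singleton clause (z8'), z8 = 0.
From the singleton clause (z6), z6 = 1.
From the singleton clause (z9), z9 = 1.
This assignment satisfies each clause.
A satisfying assignment: z1=0, z2=0, z3=1, z4=0, z5=1, z6=1, z7=1, z8=0, z9=1.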